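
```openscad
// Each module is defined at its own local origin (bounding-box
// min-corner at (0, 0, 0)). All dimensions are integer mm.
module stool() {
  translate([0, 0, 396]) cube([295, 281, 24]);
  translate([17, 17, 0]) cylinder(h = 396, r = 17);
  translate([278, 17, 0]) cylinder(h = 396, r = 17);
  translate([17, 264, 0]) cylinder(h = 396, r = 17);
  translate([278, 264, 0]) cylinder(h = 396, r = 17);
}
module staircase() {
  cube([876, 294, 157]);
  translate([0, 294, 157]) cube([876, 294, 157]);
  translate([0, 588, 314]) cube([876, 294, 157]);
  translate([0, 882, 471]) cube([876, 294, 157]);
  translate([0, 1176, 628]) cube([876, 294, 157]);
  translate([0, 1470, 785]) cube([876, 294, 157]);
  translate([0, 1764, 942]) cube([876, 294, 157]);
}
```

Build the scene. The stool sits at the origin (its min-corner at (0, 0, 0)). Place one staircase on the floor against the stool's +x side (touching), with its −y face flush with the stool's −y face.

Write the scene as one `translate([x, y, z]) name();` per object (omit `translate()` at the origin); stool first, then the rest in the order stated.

stool();
translate([295, 0, 0]) staircase();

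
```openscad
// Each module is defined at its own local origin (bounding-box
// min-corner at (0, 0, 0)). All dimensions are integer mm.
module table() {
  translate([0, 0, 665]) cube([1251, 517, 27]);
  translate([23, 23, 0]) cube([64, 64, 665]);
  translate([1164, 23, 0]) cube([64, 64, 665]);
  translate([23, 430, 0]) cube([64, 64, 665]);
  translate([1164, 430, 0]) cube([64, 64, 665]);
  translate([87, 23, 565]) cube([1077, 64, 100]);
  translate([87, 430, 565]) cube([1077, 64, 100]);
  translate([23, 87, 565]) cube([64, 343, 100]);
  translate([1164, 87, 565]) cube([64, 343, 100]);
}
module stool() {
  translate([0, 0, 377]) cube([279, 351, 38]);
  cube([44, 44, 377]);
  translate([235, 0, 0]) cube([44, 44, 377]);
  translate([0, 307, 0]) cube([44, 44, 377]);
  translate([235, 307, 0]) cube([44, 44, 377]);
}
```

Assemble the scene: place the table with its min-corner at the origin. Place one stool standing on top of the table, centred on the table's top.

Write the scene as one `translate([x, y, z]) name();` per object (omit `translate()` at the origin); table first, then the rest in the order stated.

table();
translate([486, 83, 692]) stool();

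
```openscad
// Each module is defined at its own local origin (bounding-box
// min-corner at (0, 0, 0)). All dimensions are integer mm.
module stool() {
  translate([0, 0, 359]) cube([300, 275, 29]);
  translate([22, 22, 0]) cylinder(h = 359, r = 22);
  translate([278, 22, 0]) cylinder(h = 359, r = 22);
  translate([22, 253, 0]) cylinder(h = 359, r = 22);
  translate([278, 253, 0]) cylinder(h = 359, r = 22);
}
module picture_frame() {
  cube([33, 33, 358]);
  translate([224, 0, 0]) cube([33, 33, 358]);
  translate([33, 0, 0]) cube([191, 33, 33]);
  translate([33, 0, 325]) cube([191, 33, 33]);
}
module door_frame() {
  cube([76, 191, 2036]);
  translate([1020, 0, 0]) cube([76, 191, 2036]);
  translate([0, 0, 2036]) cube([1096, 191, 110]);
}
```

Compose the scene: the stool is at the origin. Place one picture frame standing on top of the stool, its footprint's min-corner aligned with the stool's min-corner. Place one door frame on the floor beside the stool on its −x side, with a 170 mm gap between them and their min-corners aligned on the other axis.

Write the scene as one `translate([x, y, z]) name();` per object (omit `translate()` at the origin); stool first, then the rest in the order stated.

stool();
translate([0, 0, 388]) picture_frame();
translate([-1266, 0, 0]) door_frame();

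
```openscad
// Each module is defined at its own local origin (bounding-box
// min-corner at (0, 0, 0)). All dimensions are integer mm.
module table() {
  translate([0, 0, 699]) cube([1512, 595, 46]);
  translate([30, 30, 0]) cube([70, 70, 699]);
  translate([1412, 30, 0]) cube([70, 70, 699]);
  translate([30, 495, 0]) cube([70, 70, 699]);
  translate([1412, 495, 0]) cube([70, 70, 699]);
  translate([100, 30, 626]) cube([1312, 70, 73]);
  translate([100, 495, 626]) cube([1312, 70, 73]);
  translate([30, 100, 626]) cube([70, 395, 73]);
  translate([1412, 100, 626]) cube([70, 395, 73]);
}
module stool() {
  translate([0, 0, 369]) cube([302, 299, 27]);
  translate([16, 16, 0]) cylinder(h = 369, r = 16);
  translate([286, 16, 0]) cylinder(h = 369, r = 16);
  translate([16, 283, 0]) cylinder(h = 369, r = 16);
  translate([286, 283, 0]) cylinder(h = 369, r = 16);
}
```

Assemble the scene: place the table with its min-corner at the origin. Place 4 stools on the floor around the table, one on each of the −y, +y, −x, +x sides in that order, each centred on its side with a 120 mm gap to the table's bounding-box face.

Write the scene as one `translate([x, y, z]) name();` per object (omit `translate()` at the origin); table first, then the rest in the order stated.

table();
translate([605, -419, 0]) stool();
translate([605, 715, 0]) stool();
translate([-422, 148, 0]) stool();
translate([1632, 148, 0]) stool();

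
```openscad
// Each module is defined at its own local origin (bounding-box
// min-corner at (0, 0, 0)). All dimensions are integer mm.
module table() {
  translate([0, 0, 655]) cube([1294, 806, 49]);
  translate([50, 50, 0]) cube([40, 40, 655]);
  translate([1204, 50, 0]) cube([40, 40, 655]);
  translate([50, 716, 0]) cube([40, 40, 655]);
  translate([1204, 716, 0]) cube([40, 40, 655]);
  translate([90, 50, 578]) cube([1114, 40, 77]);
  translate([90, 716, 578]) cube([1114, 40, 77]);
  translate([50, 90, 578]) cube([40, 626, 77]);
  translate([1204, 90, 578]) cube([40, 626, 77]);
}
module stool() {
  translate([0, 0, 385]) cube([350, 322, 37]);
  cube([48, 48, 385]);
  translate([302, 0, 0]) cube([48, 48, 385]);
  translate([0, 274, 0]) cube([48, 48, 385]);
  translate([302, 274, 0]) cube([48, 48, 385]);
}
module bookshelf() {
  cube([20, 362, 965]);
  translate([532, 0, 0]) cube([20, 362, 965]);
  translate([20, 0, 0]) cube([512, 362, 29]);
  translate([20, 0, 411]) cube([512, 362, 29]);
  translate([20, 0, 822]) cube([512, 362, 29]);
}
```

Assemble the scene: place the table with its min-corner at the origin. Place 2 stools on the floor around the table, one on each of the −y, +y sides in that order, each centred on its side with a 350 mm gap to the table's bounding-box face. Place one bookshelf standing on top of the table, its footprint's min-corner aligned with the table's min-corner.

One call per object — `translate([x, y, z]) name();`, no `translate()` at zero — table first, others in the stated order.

table();
translate([472, -672, 0]) stool();
translate([472, 1156, 0]) stool();
translate([0, 0, 704]) bookshelf();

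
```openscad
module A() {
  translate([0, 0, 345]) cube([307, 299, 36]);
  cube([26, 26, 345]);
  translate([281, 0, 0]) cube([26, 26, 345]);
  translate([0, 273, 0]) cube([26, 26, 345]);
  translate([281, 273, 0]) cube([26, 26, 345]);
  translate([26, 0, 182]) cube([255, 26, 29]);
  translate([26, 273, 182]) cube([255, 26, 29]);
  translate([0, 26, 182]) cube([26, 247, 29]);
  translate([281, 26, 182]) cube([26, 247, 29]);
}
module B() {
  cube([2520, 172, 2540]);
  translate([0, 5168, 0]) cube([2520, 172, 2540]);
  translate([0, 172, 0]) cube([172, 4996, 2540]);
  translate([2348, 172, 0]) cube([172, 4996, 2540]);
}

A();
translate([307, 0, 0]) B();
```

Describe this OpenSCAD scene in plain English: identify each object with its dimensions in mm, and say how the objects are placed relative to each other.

A is a four-legged stool. The seat is 307×299 mm, 36 mm thick, top at z = 381 mm. It stands on four square legs, each 26×26 mm in cross-section, from z = 0 to the seat underside, each flush with a corner of the seat. Four stretchers, 26 mm wide and 29 mm tall, connect adjacent legs with their undersides at z = 182 mm, each running between the inner faces of the legs it joins and aligned with the legs' outer faces on the other axis.

B is the wall frame of a small rectangular building: four walls, each 2540 mm tall and 172 mm thick, enclosing a footprint 2520 mm (x) by 5340 mm (y) outside-to-outside, with no floor or roof. The front and back walls (the −y and +y sides) span the full width; the two side walls fit between them.

The house frame is against the stool's +x side, with their −y faces flush.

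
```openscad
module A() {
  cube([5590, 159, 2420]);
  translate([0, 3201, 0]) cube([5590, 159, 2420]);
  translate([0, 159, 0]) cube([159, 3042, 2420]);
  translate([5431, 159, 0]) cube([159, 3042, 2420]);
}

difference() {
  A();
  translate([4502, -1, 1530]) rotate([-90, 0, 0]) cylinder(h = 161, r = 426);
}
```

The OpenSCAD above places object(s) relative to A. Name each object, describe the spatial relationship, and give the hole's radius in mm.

A is a house frame. The house frame has a circular hole through its front wall. The hole's radius is 426 mm.

The subtracted cylinder has r = 426 mm.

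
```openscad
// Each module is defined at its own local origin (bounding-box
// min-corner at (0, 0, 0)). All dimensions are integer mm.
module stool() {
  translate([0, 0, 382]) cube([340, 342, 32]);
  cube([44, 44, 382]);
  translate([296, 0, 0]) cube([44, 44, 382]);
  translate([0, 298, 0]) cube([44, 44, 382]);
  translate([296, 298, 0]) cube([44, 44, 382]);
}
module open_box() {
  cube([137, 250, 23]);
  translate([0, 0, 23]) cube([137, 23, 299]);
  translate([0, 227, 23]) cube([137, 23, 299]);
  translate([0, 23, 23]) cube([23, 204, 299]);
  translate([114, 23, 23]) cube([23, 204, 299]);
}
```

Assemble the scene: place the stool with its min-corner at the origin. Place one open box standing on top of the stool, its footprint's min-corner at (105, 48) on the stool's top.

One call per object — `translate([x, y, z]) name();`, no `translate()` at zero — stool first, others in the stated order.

stool();
translate([105, 48, 414]) open_box();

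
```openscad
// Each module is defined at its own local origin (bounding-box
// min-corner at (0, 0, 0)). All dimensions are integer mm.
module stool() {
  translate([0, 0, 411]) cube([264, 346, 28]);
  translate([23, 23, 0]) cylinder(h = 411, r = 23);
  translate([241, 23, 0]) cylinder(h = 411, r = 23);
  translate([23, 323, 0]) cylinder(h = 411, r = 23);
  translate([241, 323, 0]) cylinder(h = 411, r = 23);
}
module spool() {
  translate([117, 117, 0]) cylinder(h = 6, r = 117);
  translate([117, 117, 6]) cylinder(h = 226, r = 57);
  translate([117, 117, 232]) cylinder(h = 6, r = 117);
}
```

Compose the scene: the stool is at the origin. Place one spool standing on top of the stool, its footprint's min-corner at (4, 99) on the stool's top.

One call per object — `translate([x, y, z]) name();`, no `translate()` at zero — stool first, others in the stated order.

stool();
translate([4, 99, 439]) spool();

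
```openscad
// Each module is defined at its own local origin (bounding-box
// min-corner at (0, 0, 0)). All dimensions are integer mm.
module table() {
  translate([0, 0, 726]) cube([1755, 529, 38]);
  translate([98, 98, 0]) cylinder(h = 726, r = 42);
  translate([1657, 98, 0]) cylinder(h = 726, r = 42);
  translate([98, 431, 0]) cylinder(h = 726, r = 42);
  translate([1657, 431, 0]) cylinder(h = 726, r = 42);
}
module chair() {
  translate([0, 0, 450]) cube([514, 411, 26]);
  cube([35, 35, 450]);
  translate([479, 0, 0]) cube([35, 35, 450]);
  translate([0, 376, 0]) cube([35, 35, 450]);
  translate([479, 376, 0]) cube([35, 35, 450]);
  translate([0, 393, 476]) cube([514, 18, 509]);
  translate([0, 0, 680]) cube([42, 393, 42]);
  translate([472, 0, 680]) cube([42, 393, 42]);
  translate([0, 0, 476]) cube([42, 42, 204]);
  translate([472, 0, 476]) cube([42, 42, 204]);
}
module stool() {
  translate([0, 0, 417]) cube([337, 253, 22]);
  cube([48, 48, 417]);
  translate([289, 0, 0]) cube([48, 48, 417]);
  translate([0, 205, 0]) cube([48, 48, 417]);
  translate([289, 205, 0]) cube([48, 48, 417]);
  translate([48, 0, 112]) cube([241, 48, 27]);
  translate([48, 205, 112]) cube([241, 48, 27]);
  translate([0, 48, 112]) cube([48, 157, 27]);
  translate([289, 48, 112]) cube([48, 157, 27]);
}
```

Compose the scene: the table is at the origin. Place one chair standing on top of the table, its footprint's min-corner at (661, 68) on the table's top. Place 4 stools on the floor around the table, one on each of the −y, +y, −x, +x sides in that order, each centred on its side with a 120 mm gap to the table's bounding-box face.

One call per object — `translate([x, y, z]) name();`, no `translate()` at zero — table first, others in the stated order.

table();
translate([661, 68, 764]) chair();
translate([709, -373, 0]) stool();
translate([709, 649, 0]) stool();
translate([-457, 138, 0]) stool();
translate([1875, 138, 0]) stool();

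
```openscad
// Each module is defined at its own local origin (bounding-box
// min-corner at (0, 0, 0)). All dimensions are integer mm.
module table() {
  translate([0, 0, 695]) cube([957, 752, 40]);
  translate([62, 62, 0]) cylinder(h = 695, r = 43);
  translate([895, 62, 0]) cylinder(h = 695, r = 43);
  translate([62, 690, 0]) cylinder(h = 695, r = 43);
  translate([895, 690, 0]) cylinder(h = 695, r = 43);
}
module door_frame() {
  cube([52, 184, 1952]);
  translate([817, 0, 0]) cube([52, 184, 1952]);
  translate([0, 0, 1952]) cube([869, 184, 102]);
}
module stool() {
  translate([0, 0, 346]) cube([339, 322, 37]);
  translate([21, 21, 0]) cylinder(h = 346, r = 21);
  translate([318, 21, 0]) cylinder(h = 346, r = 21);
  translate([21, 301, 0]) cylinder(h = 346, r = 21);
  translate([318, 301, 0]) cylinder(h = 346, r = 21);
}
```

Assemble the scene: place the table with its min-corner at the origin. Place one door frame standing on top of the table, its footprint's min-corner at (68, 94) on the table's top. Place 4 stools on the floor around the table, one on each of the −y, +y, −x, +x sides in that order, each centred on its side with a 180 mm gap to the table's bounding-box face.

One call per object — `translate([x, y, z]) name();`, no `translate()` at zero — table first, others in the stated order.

table();
translate([68, 94, 735]) door_frame();
translate([309, -502, 0]) stool();
translate([309, 932, 0]) stool();
translate([-519, 215, 0]) stool();
translate([1137, 215, 0]) stool();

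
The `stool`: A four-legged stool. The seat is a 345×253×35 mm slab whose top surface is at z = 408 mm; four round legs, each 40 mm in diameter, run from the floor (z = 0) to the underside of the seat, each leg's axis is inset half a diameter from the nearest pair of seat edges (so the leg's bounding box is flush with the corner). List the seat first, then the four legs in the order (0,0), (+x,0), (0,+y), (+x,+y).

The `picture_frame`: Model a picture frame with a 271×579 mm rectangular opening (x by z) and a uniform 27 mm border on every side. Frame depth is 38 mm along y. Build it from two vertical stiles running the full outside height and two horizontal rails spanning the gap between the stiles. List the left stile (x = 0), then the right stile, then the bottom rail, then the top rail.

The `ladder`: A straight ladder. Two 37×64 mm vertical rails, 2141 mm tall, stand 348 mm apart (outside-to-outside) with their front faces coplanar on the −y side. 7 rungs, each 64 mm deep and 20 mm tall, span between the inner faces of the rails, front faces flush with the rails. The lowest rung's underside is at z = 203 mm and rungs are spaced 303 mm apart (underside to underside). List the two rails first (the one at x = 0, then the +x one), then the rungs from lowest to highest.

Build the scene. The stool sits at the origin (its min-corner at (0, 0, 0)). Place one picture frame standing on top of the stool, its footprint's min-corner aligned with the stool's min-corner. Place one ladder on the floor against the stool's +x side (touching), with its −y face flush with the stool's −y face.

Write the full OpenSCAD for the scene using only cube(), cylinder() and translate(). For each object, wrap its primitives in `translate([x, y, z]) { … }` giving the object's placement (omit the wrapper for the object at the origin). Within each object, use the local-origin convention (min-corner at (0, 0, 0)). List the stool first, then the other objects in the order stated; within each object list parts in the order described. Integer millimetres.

translate([0, 0, 373]) cube([345, 253, 35]);
translate([20, 20, 0]) cylinder(h = 373, r = 20);
translate([325, 20, 0]) cylinder(h = 373, r = 20);
translate([20, 233, 0]) cylinder(h = 373, r = 20);
translate([325, 233, 0]) cylinder(h = 373, r = 20);
translate([0, 0, 408]) {
  cube([27, 38, 633]);
  translate([298, 0, 0]) cube([27, 38, 633]);
  translate([27, 0, 0]) cube([271, 38, 27]);
  translate([27, 0, 606]) cube([271, 38, 27]);
}
translate([345, 0, 0]) {
  cube([37, 64, 2141]);
  translate([311, 0, 0]) cube([37, 64, 2141]);
  translate([37, 0, 203]) cube([274, 64, 20]);
  translate([37, 0, 506]) cube([274, 64, 20]);
  translate([37, 0, 809]) cube([274, 64, 20]);
  translate([37, 0, 1112]) cube([274, 64, 20]);
  translate([37, 0, 1415]) cube([274, 64, 20]);
  translate([37, 0, 1718]) cube([274, 64, 20]);
  translate([37, 0, 2021]) cube([274, 64, 20]);
}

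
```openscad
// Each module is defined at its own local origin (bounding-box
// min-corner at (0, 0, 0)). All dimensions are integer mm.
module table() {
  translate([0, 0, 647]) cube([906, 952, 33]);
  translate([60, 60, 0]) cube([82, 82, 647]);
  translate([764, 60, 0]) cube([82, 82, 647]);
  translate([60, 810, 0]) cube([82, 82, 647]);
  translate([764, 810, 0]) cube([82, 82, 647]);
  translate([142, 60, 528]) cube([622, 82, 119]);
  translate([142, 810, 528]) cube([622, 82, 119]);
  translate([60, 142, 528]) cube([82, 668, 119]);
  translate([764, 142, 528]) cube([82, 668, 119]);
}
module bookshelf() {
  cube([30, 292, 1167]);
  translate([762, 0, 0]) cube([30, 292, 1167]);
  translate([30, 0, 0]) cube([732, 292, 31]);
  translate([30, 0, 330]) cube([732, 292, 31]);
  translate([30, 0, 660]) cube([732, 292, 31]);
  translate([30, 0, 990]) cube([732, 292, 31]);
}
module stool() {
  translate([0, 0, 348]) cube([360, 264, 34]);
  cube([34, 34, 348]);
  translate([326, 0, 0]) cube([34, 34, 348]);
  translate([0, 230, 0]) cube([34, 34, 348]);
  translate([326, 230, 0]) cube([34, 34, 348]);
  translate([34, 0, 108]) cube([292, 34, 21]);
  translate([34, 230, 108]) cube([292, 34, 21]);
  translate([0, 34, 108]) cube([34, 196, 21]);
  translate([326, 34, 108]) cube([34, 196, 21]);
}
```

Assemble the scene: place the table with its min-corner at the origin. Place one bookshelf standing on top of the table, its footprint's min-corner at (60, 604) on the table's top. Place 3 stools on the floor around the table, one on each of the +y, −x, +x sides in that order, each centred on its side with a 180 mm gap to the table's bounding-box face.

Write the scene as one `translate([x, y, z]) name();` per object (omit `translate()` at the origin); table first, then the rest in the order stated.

table();
translate([60, 604, 680]) bookshelf();
translate([273, 1132, 0]) stool();
translate([-540, 344, 0]) stool();
translate([1086, 344, 0]) stool();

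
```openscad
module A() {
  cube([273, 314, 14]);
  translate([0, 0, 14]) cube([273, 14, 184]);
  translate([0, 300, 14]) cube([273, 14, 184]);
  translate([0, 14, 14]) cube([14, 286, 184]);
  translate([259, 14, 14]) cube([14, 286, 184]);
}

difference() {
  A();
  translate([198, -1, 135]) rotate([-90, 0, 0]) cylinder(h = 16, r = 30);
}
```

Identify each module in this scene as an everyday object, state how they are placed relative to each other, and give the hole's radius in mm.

A is an open box. The open box has a circular hole through its front wall. The hole's radius is 30 mm.

The subtracted cylinder has r = 30 mm.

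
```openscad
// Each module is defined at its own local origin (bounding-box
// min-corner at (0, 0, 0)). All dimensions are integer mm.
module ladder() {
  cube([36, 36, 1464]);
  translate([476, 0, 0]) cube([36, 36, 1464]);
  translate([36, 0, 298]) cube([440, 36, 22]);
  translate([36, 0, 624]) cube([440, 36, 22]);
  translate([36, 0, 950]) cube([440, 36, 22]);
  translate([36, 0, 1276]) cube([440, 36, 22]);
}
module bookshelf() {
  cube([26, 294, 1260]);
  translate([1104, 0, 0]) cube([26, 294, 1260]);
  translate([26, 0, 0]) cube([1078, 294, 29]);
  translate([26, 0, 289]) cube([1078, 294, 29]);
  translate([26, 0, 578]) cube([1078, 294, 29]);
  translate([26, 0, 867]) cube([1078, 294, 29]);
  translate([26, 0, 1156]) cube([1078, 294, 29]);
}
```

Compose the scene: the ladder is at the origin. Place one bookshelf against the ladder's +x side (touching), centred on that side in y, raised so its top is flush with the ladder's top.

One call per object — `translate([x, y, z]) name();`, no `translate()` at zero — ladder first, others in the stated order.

ladder();
translate([512, -129, 204]) bookshelf();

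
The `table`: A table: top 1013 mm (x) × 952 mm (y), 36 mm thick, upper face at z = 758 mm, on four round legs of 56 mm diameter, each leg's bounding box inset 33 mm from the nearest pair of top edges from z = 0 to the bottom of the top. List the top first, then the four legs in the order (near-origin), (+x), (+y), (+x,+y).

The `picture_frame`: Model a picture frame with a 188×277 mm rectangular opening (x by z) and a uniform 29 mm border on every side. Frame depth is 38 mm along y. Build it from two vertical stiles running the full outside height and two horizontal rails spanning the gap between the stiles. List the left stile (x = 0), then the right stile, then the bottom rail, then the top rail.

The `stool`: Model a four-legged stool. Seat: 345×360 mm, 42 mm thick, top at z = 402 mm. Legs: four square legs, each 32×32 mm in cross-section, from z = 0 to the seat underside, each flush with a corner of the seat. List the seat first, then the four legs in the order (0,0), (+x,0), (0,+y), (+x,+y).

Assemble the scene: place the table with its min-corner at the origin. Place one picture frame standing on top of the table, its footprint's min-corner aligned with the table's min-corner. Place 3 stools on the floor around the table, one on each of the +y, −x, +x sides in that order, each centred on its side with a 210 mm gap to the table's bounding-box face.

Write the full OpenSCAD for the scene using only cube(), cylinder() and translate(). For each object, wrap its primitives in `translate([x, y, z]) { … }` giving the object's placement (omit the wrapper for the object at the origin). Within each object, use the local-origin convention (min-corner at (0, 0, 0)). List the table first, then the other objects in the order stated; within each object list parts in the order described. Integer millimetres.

translate([0, 0, 722]) cube([1013, 952, 36]);
translate([61, 61, 0]) cylinder(h = 722, r = 28);
translate([952, 61, 0]) cylinder(h = 722, r = 28);
translate([61, 891, 0]) cylinder(h = 722, r = 28);
translate([952, 891, 0]) cylinder(h = 722, r = 28);
translate([0, 0, 758]) {
  cube([29, 38, 335]);
  translate([217, 0, 0]) cube([29, 38, 335]);
  translate([29, 0, 0]) cube([188, 38, 29]);
  translate([29, 0, 306]) cube([188, 38, 29]);
}
translate([334, 1162, 0]) {
  translate([0, 0, 360]) cube([345, 360, 42]);
  cube([32, 32, 360]);
  translate([313, 0, 0]) cube([32, 32, 360]);
  translate([0, 328, 0]) cube([32, 32, 360]);
  translate([313, 328, 0]) cube([32, 32, 360]);
}
translate([-555, 296, 0]) {
  translate([0, 0, 360]) cube([345, 360, 42]);
  cube([32, 32, 360]);
  translate([313, 0, 0]) cube([32, 32, 360]);
  translate([0, 328, 0]) cube([32, 32, 360]);
  translate([313, 328, 0]) cube([32, 32, 360]);
}
translate([1223, 296, 0]) {
  translate([0, 0, 360]) cube([345, 360, 42]);
  cube([32, 32, 360]);
  translate([313, 0, 0]) cube([32, 32, 360]);
  translate([0, 328, 0]) cube([32, 32, 360]);
  translate([313, 328, 0]) cube([32, 32, 360]);
}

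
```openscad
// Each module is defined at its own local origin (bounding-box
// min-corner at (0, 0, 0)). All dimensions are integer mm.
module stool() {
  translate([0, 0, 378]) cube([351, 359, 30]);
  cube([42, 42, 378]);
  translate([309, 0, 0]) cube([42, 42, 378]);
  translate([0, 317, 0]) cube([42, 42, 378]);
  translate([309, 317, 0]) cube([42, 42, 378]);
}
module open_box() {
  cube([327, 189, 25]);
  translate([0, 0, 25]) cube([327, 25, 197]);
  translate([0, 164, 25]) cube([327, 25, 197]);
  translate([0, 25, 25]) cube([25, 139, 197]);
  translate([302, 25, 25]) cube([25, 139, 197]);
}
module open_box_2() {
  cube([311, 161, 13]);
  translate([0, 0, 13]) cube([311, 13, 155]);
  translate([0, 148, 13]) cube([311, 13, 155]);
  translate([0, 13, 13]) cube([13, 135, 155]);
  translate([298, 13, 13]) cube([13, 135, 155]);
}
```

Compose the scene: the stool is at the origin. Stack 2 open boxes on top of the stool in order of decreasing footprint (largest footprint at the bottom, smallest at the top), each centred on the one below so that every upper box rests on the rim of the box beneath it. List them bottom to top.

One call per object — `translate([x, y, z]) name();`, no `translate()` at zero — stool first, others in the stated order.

stool();
translate([12, 85, 408]) open_box();
translate([20, 99, 630]) open_box_2();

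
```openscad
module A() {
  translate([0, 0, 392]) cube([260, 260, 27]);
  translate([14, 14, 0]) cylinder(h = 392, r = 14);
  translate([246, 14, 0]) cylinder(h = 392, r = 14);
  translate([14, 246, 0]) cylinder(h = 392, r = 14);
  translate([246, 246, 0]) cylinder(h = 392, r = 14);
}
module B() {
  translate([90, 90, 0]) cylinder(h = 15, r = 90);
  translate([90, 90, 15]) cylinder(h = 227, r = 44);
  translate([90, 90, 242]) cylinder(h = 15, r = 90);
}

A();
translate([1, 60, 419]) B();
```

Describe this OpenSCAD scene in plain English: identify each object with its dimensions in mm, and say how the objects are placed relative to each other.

A is a four-legged stool. The seat is a 260×260×27 mm slab whose top surface is at z = 419 mm; four round legs, each 28 mm in diameter, run from the floor (z = 0) to the underside of the seat, each leg's axis is inset half a diameter from the nearest pair of seat edges (so the leg's bounding box is flush with the corner).

B is a spool: two coaxial disc flanges of radius 90 mm and thickness 15 mm, joined by a core cylinder of radius 44 mm and height 227 mm. The lower flange rests on z = 0 and the three cylinders share a vertical axis.

The spool is on top of the stool.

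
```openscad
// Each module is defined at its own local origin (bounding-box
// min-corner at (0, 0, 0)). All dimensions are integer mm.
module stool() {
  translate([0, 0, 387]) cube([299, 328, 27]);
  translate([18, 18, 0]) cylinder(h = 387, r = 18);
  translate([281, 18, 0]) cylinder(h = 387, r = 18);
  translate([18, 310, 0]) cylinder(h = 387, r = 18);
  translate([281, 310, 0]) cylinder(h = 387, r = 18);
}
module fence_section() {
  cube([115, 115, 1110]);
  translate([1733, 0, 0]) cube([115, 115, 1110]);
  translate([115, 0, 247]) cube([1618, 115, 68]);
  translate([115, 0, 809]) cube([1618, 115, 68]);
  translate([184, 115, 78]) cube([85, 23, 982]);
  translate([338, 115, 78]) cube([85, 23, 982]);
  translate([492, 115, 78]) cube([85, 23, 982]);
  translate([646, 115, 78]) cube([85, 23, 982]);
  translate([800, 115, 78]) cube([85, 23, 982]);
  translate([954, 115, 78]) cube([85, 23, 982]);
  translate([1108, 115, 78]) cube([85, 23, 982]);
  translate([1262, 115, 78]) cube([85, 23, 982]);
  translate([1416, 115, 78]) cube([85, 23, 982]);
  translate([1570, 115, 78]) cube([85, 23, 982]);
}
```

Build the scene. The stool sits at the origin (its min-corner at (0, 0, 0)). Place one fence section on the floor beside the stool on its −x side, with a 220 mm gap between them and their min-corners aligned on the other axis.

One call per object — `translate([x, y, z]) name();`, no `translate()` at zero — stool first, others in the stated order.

stool();
translate([-2068, 0, 0]) fence_section();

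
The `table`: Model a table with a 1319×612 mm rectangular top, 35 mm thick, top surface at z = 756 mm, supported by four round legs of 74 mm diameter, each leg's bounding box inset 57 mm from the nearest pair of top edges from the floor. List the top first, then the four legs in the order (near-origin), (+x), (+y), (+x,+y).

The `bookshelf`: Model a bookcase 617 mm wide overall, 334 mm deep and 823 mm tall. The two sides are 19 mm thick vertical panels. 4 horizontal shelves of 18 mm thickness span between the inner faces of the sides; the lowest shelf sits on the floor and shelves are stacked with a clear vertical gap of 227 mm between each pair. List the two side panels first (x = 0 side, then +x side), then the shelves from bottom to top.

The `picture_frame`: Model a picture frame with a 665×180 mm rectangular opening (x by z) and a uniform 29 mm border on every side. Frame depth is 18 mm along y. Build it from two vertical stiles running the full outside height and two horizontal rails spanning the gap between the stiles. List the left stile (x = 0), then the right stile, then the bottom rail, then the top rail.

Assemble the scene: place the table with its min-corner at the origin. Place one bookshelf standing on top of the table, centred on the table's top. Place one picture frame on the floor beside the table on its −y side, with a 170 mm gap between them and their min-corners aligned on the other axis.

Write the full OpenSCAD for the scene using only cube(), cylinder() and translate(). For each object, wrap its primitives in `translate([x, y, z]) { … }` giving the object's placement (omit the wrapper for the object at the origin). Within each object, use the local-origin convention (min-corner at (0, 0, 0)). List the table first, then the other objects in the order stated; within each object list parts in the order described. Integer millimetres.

translate([0, 0, 721]) cube([1319, 612, 35]);
translate([94, 94, 0]) cylinder(h = 721, r = 37);
translate([1225, 94, 0]) cylinder(h = 721, r = 37);
translate([94, 518, 0]) cylinder(h = 721, r = 37);
translate([1225, 518, 0]) cylinder(h = 721, r = 37);
translate([351, 139, 756]) {
  cube([19, 334, 823]);
  translate([598, 0, 0]) cube([19, 334, 823]);
  translate([19, 0, 0]) cube([579, 334, 18]);
  translate([19, 0, 245]) cube([579, 334, 18]);
  translate([19, 0, 490]) cube([579, 334, 18]);
  translate([19, 0, 735]) cube([579, 334, 18]);
}
translate([0, -188, 0]) {
  cube([29, 18, 238]);
  translate([694, 0, 0]) cube([29, 18, 238]);
  translate([29, 0, 0]) cube([665, 18, 29]);
  translate([29, 0, 209]) cube([665, 18, 29]);
}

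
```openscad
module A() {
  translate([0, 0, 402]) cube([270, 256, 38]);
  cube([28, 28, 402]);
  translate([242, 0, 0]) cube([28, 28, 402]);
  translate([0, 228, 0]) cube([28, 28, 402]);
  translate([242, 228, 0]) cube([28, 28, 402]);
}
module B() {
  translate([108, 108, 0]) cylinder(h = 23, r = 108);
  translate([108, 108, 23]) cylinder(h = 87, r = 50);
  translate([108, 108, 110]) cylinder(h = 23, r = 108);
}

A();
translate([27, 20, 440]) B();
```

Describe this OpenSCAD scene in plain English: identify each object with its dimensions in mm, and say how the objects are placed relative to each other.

A is a four-legged stool. The seat is 270×256 mm, 38 mm thick, top at z = 440 mm. It stands on four square legs, each 28×28 mm in cross-section, from z = 0 to the seat underside, each flush with a corner of the seat.

B is a spool: two coaxial disc flanges of radius 108 mm and thickness 23 mm, joined by a core cylinder of radius 50 mm and height 87 mm. The lower flange rests on z = 0 and the three cylinders share a vertical axis.

The spool is on top of the stool, centred.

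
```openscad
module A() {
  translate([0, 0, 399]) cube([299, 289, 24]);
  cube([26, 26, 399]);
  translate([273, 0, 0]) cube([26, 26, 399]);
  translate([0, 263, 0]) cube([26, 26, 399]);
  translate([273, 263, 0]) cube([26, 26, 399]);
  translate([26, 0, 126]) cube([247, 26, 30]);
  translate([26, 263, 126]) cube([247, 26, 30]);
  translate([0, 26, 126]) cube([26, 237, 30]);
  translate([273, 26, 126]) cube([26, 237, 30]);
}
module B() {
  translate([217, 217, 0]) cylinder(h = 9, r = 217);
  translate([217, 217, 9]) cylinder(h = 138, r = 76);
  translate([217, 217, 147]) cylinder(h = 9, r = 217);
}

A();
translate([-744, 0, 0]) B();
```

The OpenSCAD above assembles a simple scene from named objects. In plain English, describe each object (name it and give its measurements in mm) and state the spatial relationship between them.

A is a simple wooden stool: a rectangular seat 299 mm (x) by 289 mm (y), 24 mm thick, top face at z = 423 mm, on four square legs, each 26×26 mm in cross-section. The legs rest on z = 0, each flush with a corner of the seat. Four stretchers, 26 mm wide and 30 mm tall, connect adjacent legs with their undersides at z = 126 mm, each running between the inner faces of the legs it joins and aligned with the legs' outer faces on the other axis.

B is a spool: two coaxial disc flanges of radius 217 mm and thickness 9 mm, joined by a core cylinder of radius 76 mm and height 138 mm. The lower flange rests on z = 0 and the three cylinders share a vertical axis.

The spool is on the floor beside the stool on its −x side.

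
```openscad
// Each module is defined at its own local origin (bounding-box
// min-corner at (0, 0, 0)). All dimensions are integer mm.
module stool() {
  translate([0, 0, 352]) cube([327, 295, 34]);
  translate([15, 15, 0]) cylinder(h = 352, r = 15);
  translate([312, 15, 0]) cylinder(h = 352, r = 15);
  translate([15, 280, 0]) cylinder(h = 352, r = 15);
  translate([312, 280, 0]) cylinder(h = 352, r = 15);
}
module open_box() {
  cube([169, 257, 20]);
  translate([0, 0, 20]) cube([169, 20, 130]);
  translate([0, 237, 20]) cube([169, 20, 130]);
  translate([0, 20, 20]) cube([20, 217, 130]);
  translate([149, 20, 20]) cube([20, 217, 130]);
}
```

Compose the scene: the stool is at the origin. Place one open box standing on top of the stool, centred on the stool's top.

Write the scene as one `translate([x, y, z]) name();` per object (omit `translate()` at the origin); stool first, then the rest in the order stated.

stool();
translate([79, 19, 386]) open_box();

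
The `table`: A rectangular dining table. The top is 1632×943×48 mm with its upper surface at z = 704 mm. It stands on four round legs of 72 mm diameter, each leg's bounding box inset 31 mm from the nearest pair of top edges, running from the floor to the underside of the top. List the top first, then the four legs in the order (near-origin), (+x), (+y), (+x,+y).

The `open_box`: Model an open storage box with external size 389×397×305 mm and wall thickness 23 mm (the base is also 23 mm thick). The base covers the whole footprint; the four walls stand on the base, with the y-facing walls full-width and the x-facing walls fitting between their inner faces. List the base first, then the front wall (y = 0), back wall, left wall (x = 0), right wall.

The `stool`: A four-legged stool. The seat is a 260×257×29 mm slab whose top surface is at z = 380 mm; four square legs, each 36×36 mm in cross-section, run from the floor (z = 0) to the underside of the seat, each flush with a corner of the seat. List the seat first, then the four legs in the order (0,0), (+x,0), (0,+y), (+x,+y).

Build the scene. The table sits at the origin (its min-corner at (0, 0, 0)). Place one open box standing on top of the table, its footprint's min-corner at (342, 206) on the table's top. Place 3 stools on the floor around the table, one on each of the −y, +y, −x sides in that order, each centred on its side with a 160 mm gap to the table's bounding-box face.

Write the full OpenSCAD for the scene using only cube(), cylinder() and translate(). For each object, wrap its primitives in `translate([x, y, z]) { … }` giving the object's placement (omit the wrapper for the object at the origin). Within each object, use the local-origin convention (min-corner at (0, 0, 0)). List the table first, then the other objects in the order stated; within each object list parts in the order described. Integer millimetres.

translate([0, 0, 656]) cube([1632, 943, 48]);
translate([67, 67, 0]) cylinder(h = 656, r = 36);
translate([1565, 67, 0]) cylinder(h = 656, r = 36);
translate([67, 876, 0]) cylinder(h = 656, r = 36);
translate([1565, 876, 0]) cylinder(h = 656, r = 36);
translate([342, 206, 704]) {
  cube([389, 397, 23]);
  translate([0, 0, 23]) cube([389, 23, 282]);
  translate([0, 374, 23]) cube([389, 23, 282]);
  translate([0, 23, 23]) cube([23, 351, 282]);
  translate([366, 23, 23]) cube([23, 351, 282]);
}
translate([686, -417, 0]) {
  translate([0, 0, 351]) cube([260, 257, 29]);
  cube([36, 36, 351]);
  translate([224, 0, 0]) cube([36, 36, 351]);
  translate([0, 221, 0]) cube([36, 36, 351]);
  translate([224, 221, 0]) cube([36, 36, 351]);
}
translate([686, 1103, 0]) {
  translate([0, 0, 351]) cube([260, 257, 29]);
  cube([36, 36, 351]);
  translate([224, 0, 0]) cube([36, 36, 351]);
  translate([0, 221, 0]) cube([36, 36, 351]);
  translate([224, 221, 0]) cube([36, 36, 351]);
}
translate([-420, 343, 0]) {
  translate([0, 0, 351]) cube([260, 257, 29]);
  cube([36, 36, 351]);
  translate([224, 0, 0]) cube([36, 36, 351]);
  translate([0, 221, 0]) cube([36, 36, 351]);
  translate([224, 221, 0]) cube([36, 36, 351]);
}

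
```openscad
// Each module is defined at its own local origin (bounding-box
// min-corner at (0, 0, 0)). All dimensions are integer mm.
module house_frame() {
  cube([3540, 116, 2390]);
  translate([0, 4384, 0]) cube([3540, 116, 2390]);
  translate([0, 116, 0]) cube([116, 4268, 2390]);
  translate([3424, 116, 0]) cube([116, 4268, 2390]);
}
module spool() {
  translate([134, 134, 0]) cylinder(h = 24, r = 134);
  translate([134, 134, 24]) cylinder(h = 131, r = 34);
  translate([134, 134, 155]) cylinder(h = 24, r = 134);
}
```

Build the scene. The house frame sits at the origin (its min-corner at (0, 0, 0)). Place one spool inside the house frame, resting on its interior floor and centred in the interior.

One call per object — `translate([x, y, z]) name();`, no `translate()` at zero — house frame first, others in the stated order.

house_frame();
translate([1636, 2116, 0]) spool();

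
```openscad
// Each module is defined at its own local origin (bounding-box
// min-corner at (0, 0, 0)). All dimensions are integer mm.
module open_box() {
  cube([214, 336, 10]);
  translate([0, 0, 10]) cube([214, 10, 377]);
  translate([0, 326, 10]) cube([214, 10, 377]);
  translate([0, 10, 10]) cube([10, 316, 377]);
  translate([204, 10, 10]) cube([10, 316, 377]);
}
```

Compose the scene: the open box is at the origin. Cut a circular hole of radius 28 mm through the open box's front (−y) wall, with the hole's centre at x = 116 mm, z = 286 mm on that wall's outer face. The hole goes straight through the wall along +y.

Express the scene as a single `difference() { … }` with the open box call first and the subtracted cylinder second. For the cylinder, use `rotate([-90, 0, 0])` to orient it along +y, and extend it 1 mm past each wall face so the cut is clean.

difference() {
  open_box();
  translate([116, -1, 286]) rotate([-90, 0, 0]) cylinder(h = 12, r = 28);
}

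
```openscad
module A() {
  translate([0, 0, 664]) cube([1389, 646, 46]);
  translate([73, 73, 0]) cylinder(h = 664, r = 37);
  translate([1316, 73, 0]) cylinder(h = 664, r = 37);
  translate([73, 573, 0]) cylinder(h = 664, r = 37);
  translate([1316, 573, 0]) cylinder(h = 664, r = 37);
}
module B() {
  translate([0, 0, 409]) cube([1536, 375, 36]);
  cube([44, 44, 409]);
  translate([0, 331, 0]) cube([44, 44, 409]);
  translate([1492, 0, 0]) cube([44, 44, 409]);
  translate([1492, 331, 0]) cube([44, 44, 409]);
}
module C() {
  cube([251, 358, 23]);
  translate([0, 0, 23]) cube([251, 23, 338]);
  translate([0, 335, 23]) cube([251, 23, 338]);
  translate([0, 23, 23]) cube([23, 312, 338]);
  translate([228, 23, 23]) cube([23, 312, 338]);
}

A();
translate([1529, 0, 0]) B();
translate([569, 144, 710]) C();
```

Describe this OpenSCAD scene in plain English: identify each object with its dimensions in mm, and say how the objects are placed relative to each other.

A is a table: top 1389 mm (x) × 646 mm (y), 46 mm thick, upper face at z = 710 mm, on four round legs of 74 mm diameter, each leg's bounding box inset 36 mm from the nearest pair of top edges, running from z = 0 to the bottom of the top.

B is a long wooden bench with a 1536 mm (x) × 375 mm (y) seat, 36 mm thick, its top surface 445 mm above the floor. Four 44 mm square legs at the seat corners, flush with the edges, run from z = 0 to the seat underside.

C is an open-topped rectangular box: outside dimensions 251×358×361 mm, with a uniform wall and base thickness of 23 mm. The base is a full 251×358 slab on the floor; four walls sit on top of the base. The front and back walls (the −y and +y sides) span the full width; the two side walls fit between them.

The bench is on the floor beside the table on its +x side. The open box is on top of the table, centred.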